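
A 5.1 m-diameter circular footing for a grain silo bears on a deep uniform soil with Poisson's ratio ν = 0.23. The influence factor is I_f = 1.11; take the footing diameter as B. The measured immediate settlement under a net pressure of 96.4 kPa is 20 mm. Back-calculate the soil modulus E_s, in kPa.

S_e = q·B·(1−ν²)/E_s · I_f  ⇒  E_s = q·B·(1−ν²)·I_f / S_e.
E_s = 96.4 × 5.1 × 0.9471 × 1.11 / 0.02 = 25840 kPa

E_s ≈ 25800 kPa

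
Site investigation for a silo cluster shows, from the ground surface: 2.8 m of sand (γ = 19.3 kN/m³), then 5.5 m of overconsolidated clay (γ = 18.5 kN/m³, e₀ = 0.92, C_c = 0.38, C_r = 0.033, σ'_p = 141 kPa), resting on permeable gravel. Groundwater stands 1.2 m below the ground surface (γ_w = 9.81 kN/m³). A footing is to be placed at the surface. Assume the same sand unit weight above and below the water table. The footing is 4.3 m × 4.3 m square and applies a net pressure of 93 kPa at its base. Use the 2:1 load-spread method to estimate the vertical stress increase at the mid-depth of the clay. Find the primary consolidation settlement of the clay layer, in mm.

S_c ≈ 10.3 mm

Mid-depth of clay below the ground surface: z = 2.8 + 5.5/2 = 5.55 m.
Total vertical stress at mid-clay: σ_v = 19.3×2.8 + 18.5×2.75 = 104.91 kPa.
Pore pressure: u = 9.81×(5.55 − 1.2) = 42.673 kPa.
Initial effective stress: σ'_0 = σ_v − u = 104.91 − 42.673 = 62.237 kPa.
Stress increase at mid-clay by the 2:1 spreading method:
Δσ = qBL/((B+z)(L+z)) = 93×4.3×4.3/((4.3+5.55)(4.3+5.55)) = 17.723 kPa
Final effective stress: σ'_f = 62.237 + 17.723 = 79.96 kPa.
σ'_f = 79.96 ≤ σ'_p = 141 kPa, so the clay remains overconsolidated and only the recompression index applies:
S_c = C_r·H/(1+e₀)·log₁₀(σ'_f/σ'_0) = 0.033×5.5/1.92×log₁₀(79.96/62.237)
    = 0.094532 × 0.10882 = 0.01029 m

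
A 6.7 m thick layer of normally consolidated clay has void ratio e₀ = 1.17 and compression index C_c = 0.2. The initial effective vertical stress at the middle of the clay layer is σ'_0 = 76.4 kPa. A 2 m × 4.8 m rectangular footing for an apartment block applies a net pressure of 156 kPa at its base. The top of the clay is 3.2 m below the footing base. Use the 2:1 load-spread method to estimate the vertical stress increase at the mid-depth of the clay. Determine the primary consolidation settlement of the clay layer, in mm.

Mid-depth of clay below the footing base: z = 3.2 + 6.7/2 = 6.55 m.
Stress increase at mid-clay by the 2:1 spreading method:
Δσ = qBL/((B+z)(L+z)) = 156×2×4.8/((2+6.55)(4.8+6.55)) = 15.432 kPa
Final effective stress: σ'_f = σ'_0 + Δσ = 76.4 + 15.432 = 91.832 kPa.
Normally consolidated clay, so the full stress increment lies on the virgin compression line:
S_c = C_c·H/(1+e₀)·log₁₀(σ'_f/σ'_0) = 0.2×6.7/(1+1.17)×log₁₀(91.832/76.4)
    = 0.61751 × 0.079901 = 0.04934 m

S_c ≈ 49.3 mm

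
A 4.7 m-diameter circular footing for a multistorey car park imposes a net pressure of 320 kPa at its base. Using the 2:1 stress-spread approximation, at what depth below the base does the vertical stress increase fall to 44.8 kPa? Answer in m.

z ≈ 7.86 m

2:1 spreading — at depth z the loaded area has grown by z in each plan dimension:
qD²/(D+z)² = Δσ_z ⇒ z = D(√(q/Δσ_z) − 1) = 4.7×(√(320/44.8) − 1) = 7.861 m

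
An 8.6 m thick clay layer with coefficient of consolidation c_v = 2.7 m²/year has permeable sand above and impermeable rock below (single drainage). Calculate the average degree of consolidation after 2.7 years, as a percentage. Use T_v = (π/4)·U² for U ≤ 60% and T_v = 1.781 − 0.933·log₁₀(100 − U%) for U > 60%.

U ≈ 35.4 %

Drainage path length: H_d = H = 8.6 m (single drainage).
T_v = c_v·t/H_d² = 2.7×2.7/8.6² = 0.098567.
T_v = 0.098567 corresponds to the U ≤ 60% branch:
U = √(4T_v/π) = 0.3543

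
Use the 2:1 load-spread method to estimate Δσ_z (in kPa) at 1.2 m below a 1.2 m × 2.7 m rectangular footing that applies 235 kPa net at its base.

Δσ_z ≈ 81.3 kPa

By the 2:1 method the load spreads at 1 horizontal : 2 vertical, so at depth z the loaded area has grown by z in each plan dimension:
Δσ = qBL/((B+z)(L+z)) = 235×1.2×2.7/((1.2+1.2)(2.7+1.2)) = 81.346 kPa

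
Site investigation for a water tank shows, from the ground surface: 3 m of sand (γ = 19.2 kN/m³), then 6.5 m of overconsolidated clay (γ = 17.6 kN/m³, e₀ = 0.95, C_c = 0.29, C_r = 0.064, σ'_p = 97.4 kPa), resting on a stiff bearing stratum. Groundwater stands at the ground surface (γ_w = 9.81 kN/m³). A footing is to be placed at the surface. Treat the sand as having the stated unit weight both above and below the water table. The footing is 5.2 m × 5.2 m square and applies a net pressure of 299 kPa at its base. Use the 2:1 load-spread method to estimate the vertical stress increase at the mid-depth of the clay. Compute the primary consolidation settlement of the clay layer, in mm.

S_c ≈ 126 mm

Mid-depth of clay below the ground surface: z = 3 + 6.5/2 = 6.25 m.
Total vertical stress at mid-clay: σ_v = 19.2×3 + 17.6×3.25 = 114.8 kPa.
Pore pressure: u = 9.81×(6.25 − 0) = 61.312 kPa.
Initial effective stress: σ'_0 = σ_v − u = 114.8 − 61.312 = 53.488 kPa.
Stress increase at mid-clay by the 2:1 spreading method:
Δσ = qBL/((B+z)(L+z)) = 299×5.2×5.2/((5.2+6.25)(5.2+6.25)) = 61.669 kPa
Final effective stress: σ'_f = 53.488 + 61.669 = 115.16 kPa.
σ'_f = 115.16 > σ'_p = 97.4 kPa, so the stress path crosses the preconsolidation pressure — recompression up to σ'_p, then virgin compression beyond:
S_c = H/(1+e₀)·[C_r·log₁₀(σ'_p/σ'_0) + C_c·log₁₀(σ'_f/σ'_p)]
    = 6.5/1.95 × [0.064×log₁₀(97.4/53.488) + 0.29×log₁₀(115.16/97.4)]
    = 3.3333 × [0.016659 + 0.021095] = 0.1258 m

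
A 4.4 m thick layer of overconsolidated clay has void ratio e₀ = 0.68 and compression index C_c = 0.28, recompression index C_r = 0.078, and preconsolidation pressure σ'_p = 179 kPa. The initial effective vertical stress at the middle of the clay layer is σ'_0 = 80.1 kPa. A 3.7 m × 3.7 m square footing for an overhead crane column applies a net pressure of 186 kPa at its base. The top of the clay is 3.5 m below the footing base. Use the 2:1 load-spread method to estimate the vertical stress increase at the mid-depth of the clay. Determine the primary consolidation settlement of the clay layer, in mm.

S_c ≈ 27.3 mm

Mid-depth of clay below the footing base: z = 3.5 + 4.4/2 = 5.7 m.
Stress increase at mid-clay by the 2:1 spreading method:
Δσ = qBL/((B+z)(L+z)) = 186×3.7×3.7/((3.7+5.7)(3.7+5.7)) = 28.818 kPa
Final effective stress: σ'_f = 80.1 + 28.818 = 108.92 kPa.
σ'_f = 108.92 ≤ σ'_p = 179 kPa, so the clay remains overconsolidated and only the recompression index applies:
S_c = C_r·H/(1+e₀)·log₁₀(σ'_f/σ'_0) = 0.078×4.4/1.68×log₁₀(108.92/80.1)
    = 0.20428 × 0.13348 = 0.02727 m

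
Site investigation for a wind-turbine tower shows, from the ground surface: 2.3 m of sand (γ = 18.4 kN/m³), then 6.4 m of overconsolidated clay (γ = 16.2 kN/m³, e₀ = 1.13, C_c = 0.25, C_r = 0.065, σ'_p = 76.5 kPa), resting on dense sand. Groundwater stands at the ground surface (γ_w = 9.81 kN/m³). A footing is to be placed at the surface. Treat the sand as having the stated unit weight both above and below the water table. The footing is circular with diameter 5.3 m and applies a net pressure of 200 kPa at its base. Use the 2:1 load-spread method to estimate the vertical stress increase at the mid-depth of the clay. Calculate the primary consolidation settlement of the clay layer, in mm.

Mid-depth of clay below the ground surface: z = 2.3 + 6.4/2 = 5.5 m.
Total vertical stress at mid-clay: σ_v = 18.4×2.3 + 16.2×3.2 = 94.16 kPa.
Pore pressure: u = 9.81×(5.5 − 0) = 53.955 kPa.
Initial effective stress: σ'_0 = σ_v − u = 94.16 − 53.955 = 40.205 kPa.
Stress increase at mid-clay by the 2:1 spreading method:
Δσ ≈ qD²/(D+z)² = 200×5.3²/(5.3+5.5)² = 48.165 kPa
Final effective stress: σ'_f = 40.205 + 48.165 = 88.37 kPa.
σ'_f = 88.37 > σ'_p = 76.5 kPa, so the stress path crosses the preconsolidation pressure — recompression up to σ'_p, then virgin compression beyond:
S_c = H/(1+e₀)·[C_r·log₁₀(σ'_p/σ'_0) + C_c·log₁₀(σ'_f/σ'_p)]
    = 6.4/2.13 × [0.065×log₁₀(76.5/40.205) + 0.25×log₁₀(88.37/76.5)]
    = 3.0047 × [0.01816 + 0.015661] = 0.1016 m

S_c ≈ 102 mm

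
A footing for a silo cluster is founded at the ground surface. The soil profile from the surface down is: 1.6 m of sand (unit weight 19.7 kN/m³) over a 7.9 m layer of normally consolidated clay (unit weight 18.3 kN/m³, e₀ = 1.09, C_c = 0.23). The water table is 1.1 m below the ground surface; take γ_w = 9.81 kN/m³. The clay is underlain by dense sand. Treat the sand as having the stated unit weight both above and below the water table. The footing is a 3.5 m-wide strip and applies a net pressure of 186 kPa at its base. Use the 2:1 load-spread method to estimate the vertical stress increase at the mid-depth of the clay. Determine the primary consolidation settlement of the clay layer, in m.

Mid-depth of clay below the ground surface: z = 1.6 + 7.9/2 = 5.55 m.
Total vertical stress at mid-clay: σ_v = 19.7×1.6 + 18.3×3.95 = 103.81 kPa.
Pore pressure: u = 9.81×(5.55 − 1.1) = 43.655 kPa.
Initial effective stress: σ'_0 = σ_v − u = 103.81 − 43.655 = 60.155 kPa.
Stress increase at mid-clay by the 2:1 spreading method:
Δσ = qB/(B+z) = 186×3.5/(3.5+5.55) = 71.934 kPa
Final effective stress: σ'_f = σ'_0 + Δσ = 60.155 + 71.934 = 132.09 kPa.
Normally consolidated clay, so the full stress increment lies on the virgin compression line:
S_c = C_c·H/(1+e₀)·log₁₀(σ'_f/σ'_0) = 0.23×7.9/(1+1.09)×log₁₀(132.09/60.155)
    = 0.86938 × 0.3416 = 0.297 m

S_c ≈ 0.297 m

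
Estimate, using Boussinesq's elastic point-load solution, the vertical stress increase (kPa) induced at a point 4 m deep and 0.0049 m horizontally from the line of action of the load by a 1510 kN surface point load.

Boussinesq vertical stress below a point load on an elastic half-space:
Δσ_z = 3P/(2πz²) · [1 + (r/z)²]^(−5/2)
r/z = 0.0049/4 = 0.001225; [1+(r/z)²]^(−5/2) = 1.
Δσ_z = 3×1510/(2π×4²) × 1 = 45.061 × 1 = 45.06 kPa

Δσ_z ≈ 45.1 kPa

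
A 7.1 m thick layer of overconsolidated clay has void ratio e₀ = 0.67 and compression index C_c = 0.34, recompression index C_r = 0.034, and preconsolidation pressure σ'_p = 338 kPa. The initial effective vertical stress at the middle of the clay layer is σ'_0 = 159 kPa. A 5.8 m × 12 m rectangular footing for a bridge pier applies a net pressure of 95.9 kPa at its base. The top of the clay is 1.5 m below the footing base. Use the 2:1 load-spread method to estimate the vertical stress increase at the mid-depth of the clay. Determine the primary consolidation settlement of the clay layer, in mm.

Mid-depth of clay below the footing base: z = 1.5 + 7.1/2 = 5.05 m.
Stress increase at mid-clay by the 2:1 spreading method:
Δσ = qBL/((B+z)(L+z)) = 95.9×5.8×12/((5.8+5.05)(12+5.05)) = 36.081 kPa
Final effective stress: σ'_f = 159 + 36.081 = 195.08 kPa.
σ'_f = 195.08 ≤ σ'_p = 338 kPa, so the clay remains overconsolidated and only the recompression index applies:
S_c = C_r·H/(1+e₀)·log₁₀(σ'_f/σ'_0) = 0.034×7.1/1.67×log₁₀(195.08/159)
    = 0.14455 × 0.088816 = 0.01284 m

S_c ≈ 12.8 mm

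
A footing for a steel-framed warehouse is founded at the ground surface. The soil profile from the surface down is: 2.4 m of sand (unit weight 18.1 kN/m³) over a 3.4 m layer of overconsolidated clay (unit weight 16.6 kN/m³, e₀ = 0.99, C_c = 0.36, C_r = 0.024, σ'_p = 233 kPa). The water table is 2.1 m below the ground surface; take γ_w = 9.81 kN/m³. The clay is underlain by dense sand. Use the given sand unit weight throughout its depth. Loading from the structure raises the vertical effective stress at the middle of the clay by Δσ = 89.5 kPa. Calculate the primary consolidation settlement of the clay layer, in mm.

Mid-depth of clay below the ground surface: z = 2.4 + 3.4/2 = 4.1 m.
Total vertical stress at mid-clay: σ_v = 18.1×2.4 + 16.6×1.7 = 71.66 kPa.
Pore pressure: u = 9.81×(4.1 − 2.1) = 19.62 kPa.
Initial effective stress: σ'_0 = σ_v − u = 71.66 − 19.62 = 52.04 kPa.
Final effective stress: σ'_f = 52.04 + 89.5 = 141.54 kPa.
σ'_f = 141.54 ≤ σ'_p = 233 kPa, so the clay remains overconsolidated and only the recompression index applies:
S_c = C_r·H/(1+e₀)·log₁₀(σ'_f/σ'_0) = 0.024×3.4/1.99×log₁₀(141.54/52.04)
    = 0.041004 × 0.43454 = 0.01782 m

S_c ≈ 17.8 mm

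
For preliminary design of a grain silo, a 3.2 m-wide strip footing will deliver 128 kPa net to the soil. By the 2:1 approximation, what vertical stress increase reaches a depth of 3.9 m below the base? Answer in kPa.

By the 2:1 method the load spreads at 1 horizontal : 2 vertical, so at depth z the loaded area has grown by z in each plan dimension:
Δσ = qB/(B+z) = 128×3.2/(3.2+3.9) = 57.69 kPa

Δσ_z ≈ 57.7 kPa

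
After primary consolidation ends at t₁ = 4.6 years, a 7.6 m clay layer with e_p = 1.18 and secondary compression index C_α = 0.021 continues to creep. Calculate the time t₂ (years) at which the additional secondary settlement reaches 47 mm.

S_s = C_α·H/(1+e_p)·log₁₀(t₂/t₁) ⇒ log₁₀(t₂/t₁) = S_s·(1+e_p)/(C_α·H).
log₁₀(t₂/t₁) = 0.047 × (1+1.18) / (0.021×7.6) = 0.642
t₂ = t₁ × 10^0.642 = 4.6 × 4.385 = 20.17 years

t₂ ≈ 20.2 years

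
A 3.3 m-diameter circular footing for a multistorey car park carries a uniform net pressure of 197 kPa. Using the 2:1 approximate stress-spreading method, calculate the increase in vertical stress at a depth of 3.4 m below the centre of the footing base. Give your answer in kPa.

By the 2:1 method the load spreads at 1 horizontal : 2 vertical, so at depth z the loaded area has grown by z in each plan dimension:
Δσ ≈ qD²/(D+z)² = 197×3.3²/(3.3+3.4)² = 47.791 kPa

Δσ_z ≈ 47.8 kPa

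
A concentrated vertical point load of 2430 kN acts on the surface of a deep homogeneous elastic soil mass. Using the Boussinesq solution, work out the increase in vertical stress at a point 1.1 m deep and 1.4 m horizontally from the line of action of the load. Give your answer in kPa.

Boussinesq vertical stress below a point load on an elastic half-space:
Δσ_z = 3P/(2πz²) · [1 + (r/z)²]^(−5/2)
r/z = 1.4/1.1 = 1.2727; [1+(r/z)²]^(−5/2) = 0.090015.
Δσ_z = 3×2430/(2π×1.1²) × 0.090015 = 958.88 × 0.090015 = 86.31 kPa

Δσ_z ≈ 86.3 kPa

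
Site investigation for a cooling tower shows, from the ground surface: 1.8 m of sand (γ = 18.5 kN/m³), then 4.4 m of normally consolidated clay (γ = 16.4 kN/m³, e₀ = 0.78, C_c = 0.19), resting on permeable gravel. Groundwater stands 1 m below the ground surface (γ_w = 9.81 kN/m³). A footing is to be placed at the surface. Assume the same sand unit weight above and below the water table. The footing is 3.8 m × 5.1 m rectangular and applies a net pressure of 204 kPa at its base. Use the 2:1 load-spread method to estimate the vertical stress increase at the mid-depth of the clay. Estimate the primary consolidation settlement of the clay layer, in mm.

S_c ≈ 178 mm

Mid-depth of clay below the ground surface: z = 1.8 + 4.4/2 = 4 m.
Total vertical stress at mid-clay: σ_v = 18.5×1.8 + 16.4×2.2 = 69.38 kPa.
Pore pressure: u = 9.81×(4 − 1) = 29.43 kPa.
Initial effective stress: σ'_0 = σ_v − u = 69.38 − 29.43 = 39.95 kPa.
Stress increase at mid-clay by the 2:1 spreading method:
Δσ = qBL/((B+z)(L+z)) = 204×3.8×5.1/((3.8+4)(5.1+4)) = 55.699 kPa
Final effective stress: σ'_f = σ'_0 + Δσ = 39.95 + 55.699 = 95.649 kPa.
Normally consolidated clay, so the full stress increment lies on the virgin compression line:
S_c = C_c·H/(1+e₀)·log₁₀(σ'_f/σ'_0) = 0.19×4.4/(1+0.78)×log₁₀(95.649/39.95)
    = 0.46966 × 0.37916 = 0.1781 m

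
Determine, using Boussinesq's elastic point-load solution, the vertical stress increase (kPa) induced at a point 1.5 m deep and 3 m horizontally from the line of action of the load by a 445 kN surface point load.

Δσ_z ≈ 1.69 kPa

Boussinesq vertical stress below a point load on an elastic half-space:
Δσ_z = 3P/(2πz²) · [1 + (r/z)²]^(−5/2)
r/z = 3/1.5 = 2; [1+(r/z)²]^(−5/2) = 0.017889.
Δσ_z = 3×445/(2π×1.5²) × 0.017889 = 94.432 × 0.017889 = 1.689 kPa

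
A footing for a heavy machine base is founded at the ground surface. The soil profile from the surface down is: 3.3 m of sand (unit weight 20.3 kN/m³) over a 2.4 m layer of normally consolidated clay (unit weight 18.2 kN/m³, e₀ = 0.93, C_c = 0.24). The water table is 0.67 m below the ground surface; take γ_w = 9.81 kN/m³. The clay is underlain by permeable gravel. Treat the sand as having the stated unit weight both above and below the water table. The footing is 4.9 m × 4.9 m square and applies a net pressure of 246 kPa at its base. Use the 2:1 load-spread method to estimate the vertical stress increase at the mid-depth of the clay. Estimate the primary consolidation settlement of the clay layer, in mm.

Mid-depth of clay below the ground surface: z = 3.3 + 2.4/2 = 4.5 m.
Total vertical stress at mid-clay: σ_v = 20.3×3.3 + 18.2×1.2 = 88.83 kPa.
Pore pressure: u = 9.81×(4.5 − 0.67) = 37.572 kPa.
Initial effective stress: σ'_0 = σ_v − u = 88.83 − 37.572 = 51.258 kPa.
Stress increase at mid-clay by the 2:1 spreading method:
Δσ = qBL/((B+z)(L+z)) = 246×4.9×4.9/((4.9+4.5)(4.9+4.5)) = 66.845 kPa
Final effective stress: σ'_f = σ'_0 + Δσ = 51.258 + 66.845 = 118.1 kPa.
Normally consolidated clay, so the full stress increment lies on the virgin compression line:
S_c = C_c·H/(1+e₀)·log₁₀(σ'_f/σ'_0) = 0.24×2.4/(1+0.93)×log₁₀(118.1/51.258)
    = 0.29845 × 0.36249 = 0.1082 m

S_c ≈ 108 mm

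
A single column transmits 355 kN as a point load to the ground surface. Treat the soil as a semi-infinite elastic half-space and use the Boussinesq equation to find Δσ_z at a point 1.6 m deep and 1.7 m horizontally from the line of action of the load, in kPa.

Δσ_z ≈ 10 kPa

Boussinesq vertical stress below a point load on an elastic half-space:
Δσ_z = 3P/(2πz²) · [1 + (r/z)²]^(−5/2)
r/z = 1.7/1.6 = 1.0625; [1+(r/z)²]^(−5/2) = 0.15122.
Δσ_z = 3×355/(2π×1.6²) × 0.15122 = 66.211 × 0.15122 = 10.01 kPa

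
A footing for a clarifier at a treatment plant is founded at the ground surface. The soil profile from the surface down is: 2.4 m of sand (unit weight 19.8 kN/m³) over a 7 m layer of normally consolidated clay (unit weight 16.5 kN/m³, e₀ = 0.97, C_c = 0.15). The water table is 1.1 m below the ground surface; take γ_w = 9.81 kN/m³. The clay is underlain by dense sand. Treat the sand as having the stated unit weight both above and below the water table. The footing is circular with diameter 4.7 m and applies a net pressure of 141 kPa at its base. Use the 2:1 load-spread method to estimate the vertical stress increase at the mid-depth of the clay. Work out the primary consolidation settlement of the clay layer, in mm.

Mid-depth of clay below the ground surface: z = 2.4 + 7/2 = 5.9 m.
Total vertical stress at mid-clay: σ_v = 19.8×2.4 + 16.5×3.5 = 105.27 kPa.
Pore pressure: u = 9.81×(5.9 − 1.1) = 47.088 kPa.
Initial effective stress: σ'_0 = σ_v − u = 105.27 − 47.088 = 58.182 kPa.
Stress increase at mid-clay by the 2:1 spreading method:
Δσ ≈ qD²/(D+z)² = 141×4.7²/(4.7+5.9)² = 27.721 kPa
Final effective stress: σ'_f = σ'_0 + Δσ = 58.182 + 27.721 = 85.903 kPa.
Normally consolidated clay, so the full stress increment lies on the virgin compression line:
S_c = C_c·H/(1+e₀)·log₁₀(σ'_f/σ'_0) = 0.15×7/(1+0.97)×log₁₀(85.903/58.182)
    = 0.53299 × 0.16922 = 0.09019 m

S_c ≈ 90.2 mm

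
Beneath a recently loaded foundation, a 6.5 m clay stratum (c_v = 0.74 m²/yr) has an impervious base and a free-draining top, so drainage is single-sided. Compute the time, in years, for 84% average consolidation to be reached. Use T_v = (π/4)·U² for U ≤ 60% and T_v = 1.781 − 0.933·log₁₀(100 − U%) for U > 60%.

t ≈ 37.5 years

Drainage path length: H_d = H = 6.5 m (single drainage).
U > 60%: T_v = 1.781 − 0.933·log₁₀(100 − 84) = 0.65756.
t = T_v·H_d²/c_v = 0.65756×6.5²/0.74 = 37.54 years.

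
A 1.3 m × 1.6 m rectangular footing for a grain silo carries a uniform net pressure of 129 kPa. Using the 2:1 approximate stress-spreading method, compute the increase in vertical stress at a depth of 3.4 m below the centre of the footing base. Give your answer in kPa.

Δσ_z ≈ 11.4 kPa

By the 2:1 method the load spreads at 1 horizontal : 2 vertical, so at depth z the loaded area has grown by z in each plan dimension:
Δσ = qBL/((B+z)(L+z)) = 129×1.3×1.6/((1.3+3.4)(1.6+3.4)) = 11.418 kPa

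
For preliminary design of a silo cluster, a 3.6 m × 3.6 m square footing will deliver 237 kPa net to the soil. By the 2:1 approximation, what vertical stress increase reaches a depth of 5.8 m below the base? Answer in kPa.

Δσ_z ≈ 34.8 kPa

By the 2:1 method the load spreads at 1 horizontal : 2 vertical, so at depth z the loaded area has grown by z in each plan dimension:
Δσ = qBL/((B+z)(L+z)) = 237×3.6×3.6/((3.6+5.8)(3.6+5.8)) = 34.761 kPa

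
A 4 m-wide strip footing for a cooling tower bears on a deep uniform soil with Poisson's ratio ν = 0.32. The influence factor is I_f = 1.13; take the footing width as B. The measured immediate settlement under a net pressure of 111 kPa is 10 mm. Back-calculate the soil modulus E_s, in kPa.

E_s ≈ 45000 kPa

S_e = q·B·(1−ν²)/E_s · I_f  ⇒  E_s = q·B·(1−ν²)·I_f / S_e.
E_s = 111 × 4 × 0.8976 × 1.13 / 0.01 = 45030 kPa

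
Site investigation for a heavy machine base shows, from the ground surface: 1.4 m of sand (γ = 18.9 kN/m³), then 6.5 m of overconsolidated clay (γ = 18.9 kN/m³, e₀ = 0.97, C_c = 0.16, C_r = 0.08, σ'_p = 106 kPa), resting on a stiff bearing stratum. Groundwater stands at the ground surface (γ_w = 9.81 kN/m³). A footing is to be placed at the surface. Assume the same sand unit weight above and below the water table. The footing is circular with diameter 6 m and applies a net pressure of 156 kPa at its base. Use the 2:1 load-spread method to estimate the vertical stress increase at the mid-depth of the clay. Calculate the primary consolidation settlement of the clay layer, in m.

S_c ≈ 0.0889 m

Mid-depth of clay below the ground surface: z = 1.4 + 6.5/2 = 4.65 m.
Total vertical stress at mid-clay: σ_v = 18.9×1.4 + 18.9×3.25 = 87.885 kPa.
Pore pressure: u = 9.81×(4.65 − 0) = 45.617 kPa.
Initial effective stress: σ'_0 = σ_v − u = 87.885 − 45.617 = 42.268 kPa.
Stress increase at mid-clay by the 2:1 spreading method:
Δσ ≈ qD²/(D+z)² = 156×6²/(6+4.65)² = 49.514 kPa
Final effective stress: σ'_f = 42.268 + 49.514 = 91.782 kPa.
σ'_f = 91.782 ≤ σ'_p = 106 kPa, so the clay remains overconsolidated and only the recompression index applies:
S_c = C_r·H/(1+e₀)·log₁₀(σ'_f/σ'_0) = 0.08×6.5/1.97×log₁₀(91.782/42.268)
    = 0.26396 × 0.33675 = 0.08889 m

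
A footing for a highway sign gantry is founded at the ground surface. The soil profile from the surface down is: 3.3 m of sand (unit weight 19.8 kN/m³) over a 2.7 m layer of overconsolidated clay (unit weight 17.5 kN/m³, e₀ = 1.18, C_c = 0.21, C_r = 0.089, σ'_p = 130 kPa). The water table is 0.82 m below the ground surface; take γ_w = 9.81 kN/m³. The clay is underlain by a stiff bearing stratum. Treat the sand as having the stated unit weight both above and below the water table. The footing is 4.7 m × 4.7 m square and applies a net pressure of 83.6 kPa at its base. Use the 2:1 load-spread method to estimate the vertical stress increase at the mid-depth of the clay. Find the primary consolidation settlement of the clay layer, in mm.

S_c ≈ 16.5 mm

Mid-depth of clay below the ground surface: z = 3.3 + 2.7/2 = 4.65 m.
Total vertical stress at mid-clay: σ_v = 19.8×3.3 + 17.5×1.35 = 88.965 kPa.
Pore pressure: u = 9.81×(4.65 − 0.82) = 37.572 kPa.
Initial effective stress: σ'_0 = σ_v − u = 88.965 − 37.572 = 51.393 kPa.
Stress increase at mid-clay by the 2:1 spreading method:
Δσ = qBL/((B+z)(L+z)) = 83.6×4.7×4.7/((4.7+4.65)(4.7+4.65)) = 21.124 kPa
Final effective stress: σ'_f = 51.393 + 21.124 = 72.517 kPa.
σ'_f = 72.517 ≤ σ'_p = 130 kPa, so the clay remains overconsolidated and only the recompression index applies:
S_c = C_r·H/(1+e₀)·log₁₀(σ'_f/σ'_0) = 0.089×2.7/2.18×log₁₀(72.517/51.393)
    = 0.11023 × 0.14954 = 0.01648 m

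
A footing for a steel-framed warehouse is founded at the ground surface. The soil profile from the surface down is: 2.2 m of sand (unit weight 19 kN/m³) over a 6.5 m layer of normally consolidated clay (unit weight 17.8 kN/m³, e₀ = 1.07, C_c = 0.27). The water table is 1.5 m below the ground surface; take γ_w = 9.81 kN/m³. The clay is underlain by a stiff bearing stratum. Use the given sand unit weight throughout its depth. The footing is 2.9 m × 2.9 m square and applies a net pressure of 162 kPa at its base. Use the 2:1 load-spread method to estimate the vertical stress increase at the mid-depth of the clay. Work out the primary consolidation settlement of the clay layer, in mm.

S_c ≈ 102 mm

Mid-depth of clay below the ground surface: z = 2.2 + 6.5/2 = 5.45 m.
Total vertical stress at mid-clay: σ_v = 19×2.2 + 17.8×3.25 = 99.65 kPa.
Pore pressure: u = 9.81×(5.45 − 1.5) = 38.75 kPa.
Initial effective stress: σ'_0 = σ_v − u = 99.65 − 38.75 = 60.9 kPa.
Stress increase at mid-clay by the 2:1 spreading method:
Δσ = qBL/((B+z)(L+z)) = 162×2.9×2.9/((2.9+5.45)(2.9+5.45)) = 19.541 kPa
Final effective stress: σ'_f = σ'_0 + Δσ = 60.9 + 19.541 = 80.441 kPa.
Normally consolidated clay, so the full stress increment lies on the virgin compression line:
S_c = C_c·H/(1+e₀)·log₁₀(σ'_f/σ'_0) = 0.27×6.5/(1+1.07)×log₁₀(80.441/60.9)
    = 0.84783 × 0.12086 = 0.1025 m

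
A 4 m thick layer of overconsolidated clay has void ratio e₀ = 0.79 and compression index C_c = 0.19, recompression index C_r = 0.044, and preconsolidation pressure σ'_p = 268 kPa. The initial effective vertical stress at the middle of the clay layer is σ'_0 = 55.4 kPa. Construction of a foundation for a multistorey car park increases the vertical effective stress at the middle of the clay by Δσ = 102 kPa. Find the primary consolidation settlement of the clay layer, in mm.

S_c ≈ 44.6 mm

Final effective stress: σ'_f = 55.4 + 102 = 157.4 kPa.
σ'_f = 157.4 ≤ σ'_p = 268 kPa, so the clay remains overconsolidated and only the recompression index applies:
S_c = C_r·H/(1+e₀)·log₁₀(σ'_f/σ'_0) = 0.044×4/1.79×log₁₀(157.4/55.4)
    = 0.098322 × 0.45349 = 0.04459 m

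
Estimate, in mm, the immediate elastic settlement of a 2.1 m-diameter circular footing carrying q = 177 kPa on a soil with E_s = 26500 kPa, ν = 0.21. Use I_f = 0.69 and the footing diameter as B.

Immediate (elastic) settlement: S_e = q·B·(1−ν²)/E_s · I_f.
S_e = 177 × 2.1 × (1 − 0.21²) / 26500 × 0.69
    = 177 × 2.1 × 0.9559 / 26500 × 0.69
    = 0.009251 m = 9.251 mm

S_e ≈ 9.25 mm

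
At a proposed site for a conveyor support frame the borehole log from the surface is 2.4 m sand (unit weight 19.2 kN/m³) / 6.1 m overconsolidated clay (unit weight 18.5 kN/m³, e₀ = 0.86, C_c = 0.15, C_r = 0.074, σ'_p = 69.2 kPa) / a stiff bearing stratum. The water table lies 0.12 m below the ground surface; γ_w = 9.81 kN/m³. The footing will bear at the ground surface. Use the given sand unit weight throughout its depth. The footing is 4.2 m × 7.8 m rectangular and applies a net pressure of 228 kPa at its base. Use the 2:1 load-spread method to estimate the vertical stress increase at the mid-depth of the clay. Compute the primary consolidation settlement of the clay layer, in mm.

Mid-depth of clay below the ground surface: z = 2.4 + 6.1/2 = 5.45 m.
Total vertical stress at mid-clay: σ_v = 19.2×2.4 + 18.5×3.05 = 102.5 kPa.
Pore pressure: u = 9.81×(5.45 − 0.12) = 52.287 kPa.
Initial effective stress: σ'_0 = σ_v − u = 102.5 − 52.287 = 50.213 kPa.
Stress increase at mid-clay by the 2:1 spreading method:
Δσ = qBL/((B+z)(L+z)) = 228×4.2×7.8/((4.2+5.45)(7.8+5.45)) = 58.417 kPa
Final effective stress: σ'_f = 50.213 + 58.417 = 108.63 kPa.
σ'_f = 108.63 > σ'_p = 69.2 kPa, so the stress path crosses the preconsolidation pressure — recompression up to σ'_p, then virgin compression beyond:
S_c = H/(1+e₀)·[C_r·log₁₀(σ'_p/σ'_0) + C_c·log₁₀(σ'_f/σ'_p)]
    = 6.1/1.86 × [0.074×log₁₀(69.2/50.213) + 0.15×log₁₀(108.63/69.2)]
    = 3.2796 × [0.010307 + 0.029377] = 0.1301 m

S_c ≈ 130 mm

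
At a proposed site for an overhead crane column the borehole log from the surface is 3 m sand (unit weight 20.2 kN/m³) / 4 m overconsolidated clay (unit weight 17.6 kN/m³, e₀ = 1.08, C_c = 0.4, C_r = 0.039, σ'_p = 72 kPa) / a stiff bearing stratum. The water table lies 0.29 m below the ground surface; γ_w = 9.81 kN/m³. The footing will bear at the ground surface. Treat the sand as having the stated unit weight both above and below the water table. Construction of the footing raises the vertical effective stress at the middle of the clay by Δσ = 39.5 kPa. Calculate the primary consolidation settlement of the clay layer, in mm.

S_c ≈ 83.3 mm

Mid-depth of clay below the ground surface: z = 3 + 4/2 = 5 m.
Total vertical stress at mid-clay: σ_v = 20.2×3 + 17.6×2 = 95.8 kPa.
Pore pressure: u = 9.81×(5 − 0.29) = 46.205 kPa.
Initial effective stress: σ'_0 = σ_v − u = 95.8 − 46.205 = 49.595 kPa.
Final effective stress: σ'_f = 49.595 + 39.5 = 89.095 kPa.
σ'_f = 89.095 > σ'_p = 72 kPa, so the stress path crosses the preconsolidation pressure — recompression up to σ'_p, then virgin compression beyond:
S_c = H/(1+e₀)·[C_r·log₁₀(σ'_p/σ'_0) + C_c·log₁₀(σ'_f/σ'_p)]
    = 4/2.08 × [0.039×log₁₀(72/49.595) + 0.4×log₁₀(89.095/72)]
    = 1.9231 × [0.0063139 + 0.037008] = 0.08331 m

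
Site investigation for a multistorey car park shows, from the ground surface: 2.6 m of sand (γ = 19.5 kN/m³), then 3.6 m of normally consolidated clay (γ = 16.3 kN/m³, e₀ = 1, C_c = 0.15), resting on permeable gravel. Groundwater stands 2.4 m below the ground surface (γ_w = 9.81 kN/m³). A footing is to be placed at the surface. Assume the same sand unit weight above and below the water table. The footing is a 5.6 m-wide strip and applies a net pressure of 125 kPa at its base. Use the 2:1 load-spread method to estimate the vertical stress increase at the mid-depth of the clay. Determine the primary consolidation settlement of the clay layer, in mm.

Mid-depth of clay below the ground surface: z = 2.6 + 3.6/2 = 4.4 m.
Total vertical stress at mid-clay: σ_v = 19.5×2.6 + 16.3×1.8 = 80.04 kPa.
Pore pressure: u = 9.81×(4.4 − 2.4) = 19.62 kPa.
Initial effective stress: σ'_0 = σ_v − u = 80.04 − 19.62 = 60.42 kPa.
Stress increase at mid-clay by the 2:1 spreading method:
Δσ = qB/(B+z) = 125×5.6/(5.6+4.4) = 70 kPa
Final effective stress: σ'_f = σ'_0 + Δσ = 60.42 + 70 = 130.42 kPa.
Normally consolidated clay, so the full stress increment lies on the virgin compression line:
S_c = C_c·H/(1+e₀)·log₁₀(σ'_f/σ'_0) = 0.15×3.6/(1+1)×log₁₀(130.42/60.42)
    = 0.27 × 0.33416 = 0.09022 m

S_c ≈ 90.2 mm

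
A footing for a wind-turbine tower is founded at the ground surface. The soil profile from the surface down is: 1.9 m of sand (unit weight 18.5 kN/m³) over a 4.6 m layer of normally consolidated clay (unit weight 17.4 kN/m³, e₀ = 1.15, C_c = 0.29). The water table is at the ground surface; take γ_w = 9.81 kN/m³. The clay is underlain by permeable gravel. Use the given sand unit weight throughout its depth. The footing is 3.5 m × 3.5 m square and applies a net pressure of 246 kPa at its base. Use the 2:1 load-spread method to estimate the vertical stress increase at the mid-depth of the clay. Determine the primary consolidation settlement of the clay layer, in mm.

S_c ≈ 247 mm

Mid-depth of clay below the ground surface: z = 1.9 + 4.6/2 = 4.2 m.
Total vertical stress at mid-clay: σ_v = 18.5×1.9 + 17.4×2.3 = 75.17 kPa.
Pore pressure: u = 9.81×(4.2 − 0) = 41.202 kPa.
Initial effective stress: σ'_0 = σ_v − u = 75.17 − 41.202 = 33.968 kPa.
Stress increase at mid-clay by the 2:1 spreading method:
Δσ = qBL/((B+z)(L+z)) = 246×3.5×3.5/((3.5+4.2)(3.5+4.2)) = 50.826 kPa
Final effective stress: σ'_f = σ'_0 + Δσ = 33.968 + 50.826 = 84.794 kPa.
Normally consolidated clay, so the full stress increment lies on the virgin compression line:
S_c = C_c·H/(1+e₀)·log₁₀(σ'_f/σ'_0) = 0.29×4.6/(1+1.15)×log₁₀(84.794/33.968)
    = 0.62047 × 0.3973 = 0.2465 m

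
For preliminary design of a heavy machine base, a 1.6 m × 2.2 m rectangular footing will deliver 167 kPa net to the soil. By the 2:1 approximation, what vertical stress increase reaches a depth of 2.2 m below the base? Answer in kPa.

Δσ_z ≈ 35.2 kPa

By the 2:1 method the load spreads at 1 horizontal : 2 vertical, so at depth z the loaded area has grown by z in each plan dimension:
Δσ = qBL/((B+z)(L+z)) = 167×1.6×2.2/((1.6+2.2)(2.2+2.2)) = 35.158 kPa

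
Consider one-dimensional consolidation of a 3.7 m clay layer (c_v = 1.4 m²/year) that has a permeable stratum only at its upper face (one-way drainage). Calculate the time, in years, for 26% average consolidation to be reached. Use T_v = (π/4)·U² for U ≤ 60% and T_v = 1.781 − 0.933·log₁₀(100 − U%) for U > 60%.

Drainage path length: H_d = H = 3.7 m (single drainage).
U ≤ 60%: T_v = (π/4)·U² = (π/4)×0.26² = 0.053093.
t = T_v·H_d²/c_v = 0.053093×3.7²/1.4 = 0.5192 years.

t ≈ 0.519 years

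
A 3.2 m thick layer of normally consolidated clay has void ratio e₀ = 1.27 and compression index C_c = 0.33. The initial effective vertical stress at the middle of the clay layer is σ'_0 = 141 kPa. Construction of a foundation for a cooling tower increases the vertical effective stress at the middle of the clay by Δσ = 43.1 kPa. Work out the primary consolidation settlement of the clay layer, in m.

S_c ≈ 0.0539 m

Final effective stress: σ'_f = σ'_0 + Δσ = 141 + 43.1 = 184.1 kPa.
Normally consolidated clay, so the full stress increment lies on the virgin compression line:
S_c = C_c·H/(1+e₀)·log₁₀(σ'_f/σ'_0) = 0.33×3.2/(1+1.27)×log₁₀(184.1/141)
    = 0.4652 × 0.11583 = 0.05388 m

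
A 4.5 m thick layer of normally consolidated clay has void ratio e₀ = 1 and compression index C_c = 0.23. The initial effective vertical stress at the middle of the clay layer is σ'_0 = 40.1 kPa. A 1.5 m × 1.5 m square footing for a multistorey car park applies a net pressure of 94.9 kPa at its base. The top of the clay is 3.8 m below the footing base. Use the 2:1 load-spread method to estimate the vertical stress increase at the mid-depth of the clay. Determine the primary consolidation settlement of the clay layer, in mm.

Mid-depth of clay below the footing base: z = 3.8 + 4.5/2 = 6.05 m.
Stress increase at mid-clay by the 2:1 spreading method:
Δσ = qBL/((B+z)(L+z)) = 94.9×1.5×1.5/((1.5+6.05)(1.5+6.05)) = 3.7459 kPa
Final effective stress: σ'_f = σ'_0 + Δσ = 40.1 + 3.7459 = 43.846 kPa.
Normally consolidated clay, so the full stress increment lies on the virgin compression line:
S_c = C_c·H/(1+e₀)·log₁₀(σ'_f/σ'_0) = 0.23×4.5/(1+1)×log₁₀(43.846/40.1)
    = 0.5175 × 0.038786 = 0.02007 m

S_c ≈ 20.1 mm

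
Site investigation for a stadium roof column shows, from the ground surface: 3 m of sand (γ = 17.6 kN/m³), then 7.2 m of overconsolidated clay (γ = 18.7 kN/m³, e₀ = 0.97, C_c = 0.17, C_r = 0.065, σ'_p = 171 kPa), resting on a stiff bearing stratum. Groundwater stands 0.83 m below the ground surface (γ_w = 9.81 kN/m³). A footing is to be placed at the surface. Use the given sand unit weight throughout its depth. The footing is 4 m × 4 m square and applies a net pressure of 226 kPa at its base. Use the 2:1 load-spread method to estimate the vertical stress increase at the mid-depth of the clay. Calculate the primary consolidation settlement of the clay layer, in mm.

S_c ≈ 42.3 mm

Mid-depth of clay below the ground surface: z = 3 + 7.2/2 = 6.6 m.
Total vertical stress at mid-clay: σ_v = 17.6×3 + 18.7×3.6 = 120.12 kPa.
Pore pressure: u = 9.81×(6.6 − 0.83) = 56.604 kPa.
Initial effective stress: σ'_0 = σ_v − u = 120.12 − 56.604 = 63.516 kPa.
Stress increase at mid-clay by the 2:1 spreading method:
Δσ = qBL/((B+z)(L+z)) = 226×4×4/((4+6.6)(4+6.6)) = 32.182 kPa
Final effective stress: σ'_f = 63.516 + 32.182 = 95.698 kPa.
σ'_f = 95.698 ≤ σ'_p = 171 kPa, so the clay remains overconsolidated and only the recompression index applies:
S_c = C_r·H/(1+e₀)·log₁₀(σ'_f/σ'_0) = 0.065×7.2/1.97×log₁₀(95.698/63.516)
    = 0.23756 × 0.17802 = 0.04229 m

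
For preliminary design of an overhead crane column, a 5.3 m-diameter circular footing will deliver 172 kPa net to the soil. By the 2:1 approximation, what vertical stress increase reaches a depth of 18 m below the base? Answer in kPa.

By the 2:1 method the load spreads at 1 horizontal : 2 vertical, so at depth z the loaded area has grown by z in each plan dimension:
Δσ ≈ qD²/(D+z)² = 172×5.3²/(5.3+18)² = 8.8996 kPa

Δσ_z ≈ 8.9 kPa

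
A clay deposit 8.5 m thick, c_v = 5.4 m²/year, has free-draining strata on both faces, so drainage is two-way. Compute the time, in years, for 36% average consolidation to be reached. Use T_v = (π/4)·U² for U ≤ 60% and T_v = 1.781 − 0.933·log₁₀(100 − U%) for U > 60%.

Drainage path length: H_d = H/2 = 4.25 m (double drainage).
U ≤ 60%: T_v = (π/4)·U² = (π/4)×0.36² = 0.10179.
t = T_v·H_d²/c_v = 0.10179×4.25²/5.4 = 0.3405 years.

t ≈ 0.34 years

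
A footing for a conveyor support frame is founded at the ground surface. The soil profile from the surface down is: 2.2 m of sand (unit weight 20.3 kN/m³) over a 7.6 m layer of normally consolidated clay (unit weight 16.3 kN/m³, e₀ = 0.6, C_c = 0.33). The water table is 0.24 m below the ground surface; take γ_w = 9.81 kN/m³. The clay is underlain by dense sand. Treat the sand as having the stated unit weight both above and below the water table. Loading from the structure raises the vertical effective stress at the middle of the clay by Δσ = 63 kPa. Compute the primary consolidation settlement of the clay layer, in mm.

S_c ≈ 554 mm

Mid-depth of clay below the ground surface: z = 2.2 + 7.6/2 = 6 m.
Total vertical stress at mid-clay: σ_v = 20.3×2.2 + 16.3×3.8 = 106.6 kPa.
Pore pressure: u = 9.81×(6 − 0.24) = 56.506 kPa.
Initial effective stress: σ'_0 = σ_v − u = 106.6 − 56.506 = 50.094 kPa.
Final effective stress: σ'_f = σ'_0 + Δσ = 50.094 + 63 = 113.09 kPa.
Normally consolidated clay, so the full stress increment lies on the virgin compression line:
S_c = C_c·H/(1+e₀)·log₁₀(σ'_f/σ'_0) = 0.33×7.6/(1+0.6)×log₁₀(113.09/50.094)
    = 1.5675 × 0.35364 = 0.5543 m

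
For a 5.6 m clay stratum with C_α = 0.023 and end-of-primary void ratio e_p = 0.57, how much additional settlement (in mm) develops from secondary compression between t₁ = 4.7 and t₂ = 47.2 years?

S_s ≈ 82.2 mm

Secondary compression: S_s = C_α·H/(1+e_p)·log₁₀(t₂/t₁)
S_s = 0.023×5.6/(1+0.57)×log₁₀(47.2/4.7)
    = 0.08204 × 1.002 = 0.08219 m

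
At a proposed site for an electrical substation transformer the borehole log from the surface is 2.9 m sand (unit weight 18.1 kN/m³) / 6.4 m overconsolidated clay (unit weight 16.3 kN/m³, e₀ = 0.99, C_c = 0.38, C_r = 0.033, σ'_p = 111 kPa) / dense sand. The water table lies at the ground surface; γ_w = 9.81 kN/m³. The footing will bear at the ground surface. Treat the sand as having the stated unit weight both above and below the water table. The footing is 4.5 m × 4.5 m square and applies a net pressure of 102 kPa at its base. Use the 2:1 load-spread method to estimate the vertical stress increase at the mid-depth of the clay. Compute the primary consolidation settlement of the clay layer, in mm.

Mid-depth of clay below the ground surface: z = 2.9 + 6.4/2 = 6.1 m.
Total vertical stress at mid-clay: σ_v = 18.1×2.9 + 16.3×3.2 = 104.65 kPa.
Pore pressure: u = 9.81×(6.1 − 0) = 59.841 kPa.
Initial effective stress: σ'_0 = σ_v − u = 104.65 − 59.841 = 44.809 kPa.
Stress increase at mid-clay by the 2:1 spreading method:
Δσ = qBL/((B+z)(L+z)) = 102×4.5×4.5/((4.5+6.1)(4.5+6.1)) = 18.383 kPa
Final effective stress: σ'_f = 44.809 + 18.383 = 63.192 kPa.
σ'_f = 63.192 ≤ σ'_p = 111 kPa, so the clay remains overconsolidated and only the recompression index applies:
S_c = C_r·H/(1+e₀)·log₁₀(σ'_f/σ'_0) = 0.033×6.4/1.99×log₁₀(63.192/44.809)
    = 0.10613 × 0.1493 = 0.01585 m

S_c ≈ 15.8 mm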